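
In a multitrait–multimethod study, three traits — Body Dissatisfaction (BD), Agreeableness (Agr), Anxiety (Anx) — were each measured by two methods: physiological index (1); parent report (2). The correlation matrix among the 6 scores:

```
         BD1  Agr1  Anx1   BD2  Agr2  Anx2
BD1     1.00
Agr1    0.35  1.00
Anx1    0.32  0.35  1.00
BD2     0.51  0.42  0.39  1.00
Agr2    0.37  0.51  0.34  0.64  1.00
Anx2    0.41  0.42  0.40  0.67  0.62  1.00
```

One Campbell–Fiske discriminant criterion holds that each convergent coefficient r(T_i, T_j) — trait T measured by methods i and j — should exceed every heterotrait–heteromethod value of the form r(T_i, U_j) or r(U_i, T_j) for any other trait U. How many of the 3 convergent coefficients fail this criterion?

Checking each validity diagonal entry against its comparison values:
BD (methods 1·2): 0.51 vs {0.37, 0.42, 0.41, 0.39} → pass.
Agr (methods 1·2): 0.51 vs {0.42, 0.37, 0.42, 0.34} → pass.
Anx (methods 1·2): 0.40 vs {0.39, 0.41, 0.34, 0.42} → fail.
1 of 3 fail.

1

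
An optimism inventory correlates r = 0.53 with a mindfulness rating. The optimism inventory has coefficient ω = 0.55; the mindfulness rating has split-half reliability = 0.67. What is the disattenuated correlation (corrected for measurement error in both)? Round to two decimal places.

r_true = r_obs / √(r_xx · r_yy) = 0.53 / √(0.55 × 0.67) = 0.53 / √0.3685 = 0.53 / 0.6070 ≈ 0.87.

0.87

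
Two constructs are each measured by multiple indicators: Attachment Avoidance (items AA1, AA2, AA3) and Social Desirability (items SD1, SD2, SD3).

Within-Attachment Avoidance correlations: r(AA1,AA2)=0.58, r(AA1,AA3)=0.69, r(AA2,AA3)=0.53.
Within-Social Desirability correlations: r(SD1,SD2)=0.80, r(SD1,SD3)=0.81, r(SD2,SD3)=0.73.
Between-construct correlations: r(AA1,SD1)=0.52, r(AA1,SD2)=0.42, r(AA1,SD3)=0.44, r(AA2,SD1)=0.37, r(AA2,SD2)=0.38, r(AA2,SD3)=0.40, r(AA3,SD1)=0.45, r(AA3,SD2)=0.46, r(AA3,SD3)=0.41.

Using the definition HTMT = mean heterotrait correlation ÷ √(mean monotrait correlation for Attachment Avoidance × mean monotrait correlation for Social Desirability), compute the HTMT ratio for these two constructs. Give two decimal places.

0.63

Between-construct mean = 3.85/9 = 0.4278.
Mean within-AA = 1.80/3 = 0.6000; mean within-SD = 2.34/3 = 0.7800.
Geometric mean = √(0.6000 × 0.7800) = 0.6841.
HTMT = 0.4278 / 0.6841 = 0.63.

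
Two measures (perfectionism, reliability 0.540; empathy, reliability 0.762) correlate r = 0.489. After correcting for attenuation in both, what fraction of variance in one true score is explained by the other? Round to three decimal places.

Disattenuated r = 0.489 / √(0.540 × 0.762) = 0.489 / 0.6415 = 0.7623.
Shared true-score variance = 0.7623² = 0.5811 ≈ 0.581.

0.581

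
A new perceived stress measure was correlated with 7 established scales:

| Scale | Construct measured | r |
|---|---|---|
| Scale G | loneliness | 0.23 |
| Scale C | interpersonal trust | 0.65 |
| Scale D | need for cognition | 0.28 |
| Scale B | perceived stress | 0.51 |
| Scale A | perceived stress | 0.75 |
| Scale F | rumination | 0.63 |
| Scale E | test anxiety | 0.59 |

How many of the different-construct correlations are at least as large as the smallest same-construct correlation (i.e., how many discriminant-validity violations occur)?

Convergent (same construct = perceived stress): Scale B, Scale A.
Smallest convergent = 0.51. Discriminant values: 0.23, 0.65, 0.28, 0.63, 0.59; count ≥ 0.51 → 3.

3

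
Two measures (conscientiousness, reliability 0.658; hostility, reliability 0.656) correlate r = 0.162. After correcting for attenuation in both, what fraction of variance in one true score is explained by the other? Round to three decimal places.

0.061

Disattenuated r = 0.162 / √(0.658 × 0.656) = 0.162 / 0.6570 = 0.2466.
Shared true-score variance = 0.2466² = 0.0608 ≈ 0.061.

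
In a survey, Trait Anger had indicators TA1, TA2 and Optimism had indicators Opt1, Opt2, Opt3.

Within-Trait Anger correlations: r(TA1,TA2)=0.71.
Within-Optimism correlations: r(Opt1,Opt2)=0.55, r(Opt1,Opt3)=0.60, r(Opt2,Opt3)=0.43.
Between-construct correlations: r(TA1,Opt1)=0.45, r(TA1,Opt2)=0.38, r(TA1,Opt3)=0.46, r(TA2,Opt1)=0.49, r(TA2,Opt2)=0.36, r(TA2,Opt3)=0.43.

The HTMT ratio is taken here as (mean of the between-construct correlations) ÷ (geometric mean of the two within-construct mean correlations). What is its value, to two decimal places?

Mean heterotrait r = 2.57/6 = 0.4283.
Mean within-TA = 0.71/1 = 0.7100; mean within-Opt = 1.58/3 = 0.5267.
Geometric mean = √(0.7100 × 0.5267) = 0.6115.
HTMT = 0.4283 / 0.6115 = 0.70.

0.70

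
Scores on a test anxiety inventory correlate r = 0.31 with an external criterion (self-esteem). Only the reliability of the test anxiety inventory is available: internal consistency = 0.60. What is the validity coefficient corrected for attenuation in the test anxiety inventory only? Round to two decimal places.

Single correction: r_c = r_obs / √r_xx = 0.31 / √0.60 = 0.31 / 0.7746 ≈ 0.40.

0.40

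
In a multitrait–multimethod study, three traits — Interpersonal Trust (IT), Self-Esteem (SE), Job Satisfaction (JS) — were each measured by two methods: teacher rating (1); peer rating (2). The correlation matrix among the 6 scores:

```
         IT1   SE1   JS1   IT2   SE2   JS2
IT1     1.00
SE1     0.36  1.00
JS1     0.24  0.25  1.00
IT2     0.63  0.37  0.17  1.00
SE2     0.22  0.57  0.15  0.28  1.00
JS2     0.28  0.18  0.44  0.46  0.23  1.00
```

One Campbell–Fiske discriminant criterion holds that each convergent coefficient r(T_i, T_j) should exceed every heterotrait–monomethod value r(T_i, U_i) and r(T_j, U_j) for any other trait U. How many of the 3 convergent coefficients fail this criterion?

1

Convergent coefficients and their comparison sets:
IT (methods 1·2): 0.63 vs {0.36, 0.28, 0.24, 0.46} → pass.
SE (methods 1·2): 0.57 vs {0.36, 0.28, 0.25, 0.23} → pass.
JS (methods 1·2): 0.44 vs {0.24, 0.46, 0.25, 0.23} → fail.
1 of 3 fail.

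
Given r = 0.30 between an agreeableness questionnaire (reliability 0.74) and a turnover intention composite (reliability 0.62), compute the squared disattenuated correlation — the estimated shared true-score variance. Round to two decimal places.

0.20

Disattenuated r = 0.30 / √(0.74 × 0.62) = 0.30 / 0.6773 = 0.4429.
Shared true-score variance = 0.4429² = 0.1962 ≈ 0.20.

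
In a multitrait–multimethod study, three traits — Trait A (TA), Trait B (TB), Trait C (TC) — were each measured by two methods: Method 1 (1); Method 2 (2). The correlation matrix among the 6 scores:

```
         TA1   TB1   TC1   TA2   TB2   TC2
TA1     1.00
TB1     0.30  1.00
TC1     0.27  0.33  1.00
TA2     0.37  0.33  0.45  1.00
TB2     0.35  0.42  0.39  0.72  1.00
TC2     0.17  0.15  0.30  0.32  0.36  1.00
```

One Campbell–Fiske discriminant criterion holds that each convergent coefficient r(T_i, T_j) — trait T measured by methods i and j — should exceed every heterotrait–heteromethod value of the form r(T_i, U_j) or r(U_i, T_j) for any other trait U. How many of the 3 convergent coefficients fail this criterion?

2

Checking each validity diagonal entry against its comparison values:
TA (methods 1·2): 0.37 vs {0.35, 0.33, 0.17, 0.45} → fail.
TB (methods 1·2): 0.42 vs {0.33, 0.35, 0.15, 0.39} → pass.
TC (methods 1·2): 0.30 vs {0.45, 0.17, 0.39, 0.15} → fail.
2 of 3 fail.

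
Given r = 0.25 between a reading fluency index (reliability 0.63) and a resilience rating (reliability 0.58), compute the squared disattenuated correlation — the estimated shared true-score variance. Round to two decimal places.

Disattenuated r = 0.25 / √(0.63 × 0.58) = 0.25 / 0.6045 = 0.4136.
Shared true-score variance = 0.4136² = 0.1711 ≈ 0.17.

0.17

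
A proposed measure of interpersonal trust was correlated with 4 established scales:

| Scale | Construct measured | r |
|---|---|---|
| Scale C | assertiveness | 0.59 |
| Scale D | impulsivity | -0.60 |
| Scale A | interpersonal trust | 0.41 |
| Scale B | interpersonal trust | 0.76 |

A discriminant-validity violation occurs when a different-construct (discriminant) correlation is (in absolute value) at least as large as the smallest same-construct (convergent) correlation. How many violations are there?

Convergent (same construct = interpersonal trust): Scale A, Scale B.
Smallest convergent = 0.41. Discriminant |r|: 0.59, 0.60; count ≥ 0.41 → 2.

2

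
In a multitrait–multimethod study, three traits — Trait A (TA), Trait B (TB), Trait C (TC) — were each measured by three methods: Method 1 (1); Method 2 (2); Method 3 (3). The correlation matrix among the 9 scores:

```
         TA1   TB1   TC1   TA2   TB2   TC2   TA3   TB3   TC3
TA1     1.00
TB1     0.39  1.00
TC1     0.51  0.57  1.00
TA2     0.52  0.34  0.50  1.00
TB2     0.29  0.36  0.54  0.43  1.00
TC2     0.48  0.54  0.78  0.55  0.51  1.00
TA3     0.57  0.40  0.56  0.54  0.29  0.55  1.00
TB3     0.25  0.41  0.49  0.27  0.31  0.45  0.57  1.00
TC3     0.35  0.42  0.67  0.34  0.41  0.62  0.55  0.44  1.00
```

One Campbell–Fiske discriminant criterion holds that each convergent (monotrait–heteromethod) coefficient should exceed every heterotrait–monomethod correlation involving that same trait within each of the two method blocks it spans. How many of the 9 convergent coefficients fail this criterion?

Checking each validity diagonal entry against its comparison values:
TA (methods 1·2): 0.52 vs {0.39, 0.43, 0.51, 0.55} → fail.
TA (methods 1·3): 0.57 vs {0.39, 0.57, 0.51, 0.55} → fail.
TA (methods 2·3): 0.54 vs {0.43, 0.57, 0.55, 0.55} → fail.
TB (methods 1·2): 0.36 vs {0.39, 0.43, 0.57, 0.51} → fail.
TB (methods 1·3): 0.41 vs {0.39, 0.57, 0.57, 0.44} → fail.
TB (methods 2·3): 0.31 vs {0.43, 0.57, 0.51, 0.44} → fail.
TC (methods 1·2): 0.78 vs {0.51, 0.55, 0.57, 0.51} → pass.
TC (methods 1·3): 0.67 vs {0.51, 0.55, 0.57, 0.44} → pass.
TC (methods 2·3): 0.62 vs {0.55, 0.55, 0.51, 0.44} → pass.
6 of 9 fail.

6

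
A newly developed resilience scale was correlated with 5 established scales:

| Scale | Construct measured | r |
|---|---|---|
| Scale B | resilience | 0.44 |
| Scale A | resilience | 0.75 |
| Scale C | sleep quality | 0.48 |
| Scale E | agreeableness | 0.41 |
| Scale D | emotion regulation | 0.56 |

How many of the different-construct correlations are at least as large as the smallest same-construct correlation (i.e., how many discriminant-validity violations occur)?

2

Convergent (same construct = resilience): Scale B, Scale A.
Smallest convergent = 0.44. Discriminant values: 0.48, 0.41, 0.56; count ≥ 0.44 → 2.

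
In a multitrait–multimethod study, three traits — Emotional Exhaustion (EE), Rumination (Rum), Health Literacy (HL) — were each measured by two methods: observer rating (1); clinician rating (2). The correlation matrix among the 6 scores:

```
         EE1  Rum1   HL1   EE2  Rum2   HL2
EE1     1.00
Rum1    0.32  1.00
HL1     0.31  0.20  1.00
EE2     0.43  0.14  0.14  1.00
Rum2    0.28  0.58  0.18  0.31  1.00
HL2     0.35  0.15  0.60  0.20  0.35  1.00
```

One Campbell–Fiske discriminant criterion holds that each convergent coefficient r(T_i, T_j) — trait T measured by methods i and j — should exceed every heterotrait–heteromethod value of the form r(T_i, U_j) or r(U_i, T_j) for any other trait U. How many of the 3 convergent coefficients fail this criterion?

Checking each validity diagonal entry against its comparison values:
EE (methods 1·2): 0.43 vs {0.28, 0.14, 0.35, 0.14} → pass.
Rum (methods 1·2): 0.58 vs {0.14, 0.28, 0.15, 0.18} → pass.
HL (methods 1·2): 0.60 vs {0.14, 0.35, 0.18, 0.15} → pass.
0 of 3 fail.

0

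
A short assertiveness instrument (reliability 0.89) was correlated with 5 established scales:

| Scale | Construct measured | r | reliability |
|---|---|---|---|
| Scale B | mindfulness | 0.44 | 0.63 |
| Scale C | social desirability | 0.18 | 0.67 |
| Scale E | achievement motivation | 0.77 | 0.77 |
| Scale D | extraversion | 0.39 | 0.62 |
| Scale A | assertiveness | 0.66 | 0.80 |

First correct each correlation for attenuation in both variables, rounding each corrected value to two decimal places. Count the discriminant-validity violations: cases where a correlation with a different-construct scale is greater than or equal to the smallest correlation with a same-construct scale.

Disattenuated r (r / √(r_scale · r_new)):
  Scale B (disc): 0.44 / √(0.63·0.89) = 0.59
  Scale C (disc): 0.18 / √(0.67·0.89) = 0.23
  Scale E (disc): 0.77 / √(0.77·0.89) = 0.93
  Scale D (disc): 0.39 / √(0.62·0.89) = 0.53
  Scale A (conv): 0.66 / √(0.80·0.89) = 0.78
Smallest convergent = 0.78. Discriminant values: 0.59, 0.23, 0.93, 0.53; count ≥ 0.78 → 1.

1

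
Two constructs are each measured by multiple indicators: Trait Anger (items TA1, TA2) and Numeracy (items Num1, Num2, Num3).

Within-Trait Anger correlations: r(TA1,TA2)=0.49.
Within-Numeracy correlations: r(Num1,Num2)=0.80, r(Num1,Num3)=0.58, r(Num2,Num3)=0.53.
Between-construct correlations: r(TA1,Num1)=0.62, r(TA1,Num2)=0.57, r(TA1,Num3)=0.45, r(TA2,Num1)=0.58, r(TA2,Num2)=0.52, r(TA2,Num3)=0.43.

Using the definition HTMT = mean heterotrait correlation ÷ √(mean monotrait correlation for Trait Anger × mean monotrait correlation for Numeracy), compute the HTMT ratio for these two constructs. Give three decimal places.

0.946

Mean heterotrait r = 3.17/6 = 0.5283.
Mean within-TA = 0.49/1 = 0.4900; mean within-Num = 1.91/3 = 0.6367.
Geometric mean = √(0.4900 × 0.6367) = 0.5586.
HTMT = 0.5283 / 0.5586 = 0.946.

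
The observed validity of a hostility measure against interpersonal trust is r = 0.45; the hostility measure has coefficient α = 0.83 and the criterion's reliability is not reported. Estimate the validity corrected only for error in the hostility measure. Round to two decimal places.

Single correction: r_c = r_obs / √r_xx = 0.45 / √0.83 = 0.45 / 0.9110 ≈ 0.49.

0.49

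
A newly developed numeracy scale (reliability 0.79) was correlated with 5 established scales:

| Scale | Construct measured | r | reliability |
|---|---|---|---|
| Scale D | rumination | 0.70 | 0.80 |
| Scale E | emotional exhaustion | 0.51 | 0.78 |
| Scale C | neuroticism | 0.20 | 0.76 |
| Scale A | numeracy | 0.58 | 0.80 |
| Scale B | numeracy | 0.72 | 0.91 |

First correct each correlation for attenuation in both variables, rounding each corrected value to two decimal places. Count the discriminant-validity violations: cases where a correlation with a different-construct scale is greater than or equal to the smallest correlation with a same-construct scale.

Disattenuated r (r / √(r_scale · r_new)):
  Scale D (disc): 0.70 / √(0.80·0.79) = 0.88
  Scale E (disc): 0.51 / √(0.78·0.79) = 0.65
  Scale C (disc): 0.20 / √(0.76·0.79) = 0.26
  Scale A (conv): 0.58 / √(0.80·0.79) = 0.73
  Scale B (conv): 0.72 / √(0.91·0.79) = 0.85
Smallest convergent = 0.73. Discriminant values: 0.88, 0.65, 0.26; count ≥ 0.73 → 1.

1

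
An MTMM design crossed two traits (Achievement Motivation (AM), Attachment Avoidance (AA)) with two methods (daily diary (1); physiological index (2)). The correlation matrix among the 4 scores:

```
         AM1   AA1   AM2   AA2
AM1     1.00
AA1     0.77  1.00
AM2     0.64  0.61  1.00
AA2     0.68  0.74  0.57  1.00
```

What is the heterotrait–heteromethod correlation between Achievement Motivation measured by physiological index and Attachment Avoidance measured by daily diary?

0.61

Different traits and methods: r(AM2, AA1) = 0.61.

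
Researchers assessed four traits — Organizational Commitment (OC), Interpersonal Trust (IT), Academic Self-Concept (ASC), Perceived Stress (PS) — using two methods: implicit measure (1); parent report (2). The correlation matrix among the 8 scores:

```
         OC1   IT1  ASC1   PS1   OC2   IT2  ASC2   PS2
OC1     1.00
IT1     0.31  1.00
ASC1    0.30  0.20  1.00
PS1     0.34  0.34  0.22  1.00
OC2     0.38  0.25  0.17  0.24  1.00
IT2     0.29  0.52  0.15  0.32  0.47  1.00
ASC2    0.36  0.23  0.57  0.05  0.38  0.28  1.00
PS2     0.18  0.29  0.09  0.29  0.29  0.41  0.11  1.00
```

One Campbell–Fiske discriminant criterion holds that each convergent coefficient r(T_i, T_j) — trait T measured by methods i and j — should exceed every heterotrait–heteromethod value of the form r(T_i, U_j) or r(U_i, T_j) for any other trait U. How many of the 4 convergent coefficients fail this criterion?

Each convergent coefficient versus the relevant comparison correlations:
OC (methods 1·2): 0.38 vs {0.29, 0.25, 0.36, 0.17, 0.18, 0.24} → pass.
IT (methods 1·2): 0.52 vs {0.25, 0.29, 0.23, 0.15, 0.29, 0.32} → pass.
ASC (methods 1·2): 0.57 vs {0.17, 0.36, 0.15, 0.23, 0.09, 0.05} → pass.
PS (methods 1·2): 0.29 vs {0.24, 0.18, 0.32, 0.29, 0.05, 0.09} → fail.
1 of 4 fail.

1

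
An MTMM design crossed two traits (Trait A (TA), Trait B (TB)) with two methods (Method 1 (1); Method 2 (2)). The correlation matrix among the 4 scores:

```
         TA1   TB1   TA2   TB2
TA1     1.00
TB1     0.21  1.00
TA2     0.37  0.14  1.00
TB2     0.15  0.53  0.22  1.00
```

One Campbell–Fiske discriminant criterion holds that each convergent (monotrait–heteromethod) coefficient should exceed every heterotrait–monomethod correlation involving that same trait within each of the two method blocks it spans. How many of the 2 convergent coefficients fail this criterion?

0

Each convergent coefficient versus the relevant comparison correlations:
TA (methods 1·2): 0.37 vs {0.21, 0.22} → pass.
TB (methods 1·2): 0.53 vs {0.21, 0.22} → pass.
0 of 2 fail.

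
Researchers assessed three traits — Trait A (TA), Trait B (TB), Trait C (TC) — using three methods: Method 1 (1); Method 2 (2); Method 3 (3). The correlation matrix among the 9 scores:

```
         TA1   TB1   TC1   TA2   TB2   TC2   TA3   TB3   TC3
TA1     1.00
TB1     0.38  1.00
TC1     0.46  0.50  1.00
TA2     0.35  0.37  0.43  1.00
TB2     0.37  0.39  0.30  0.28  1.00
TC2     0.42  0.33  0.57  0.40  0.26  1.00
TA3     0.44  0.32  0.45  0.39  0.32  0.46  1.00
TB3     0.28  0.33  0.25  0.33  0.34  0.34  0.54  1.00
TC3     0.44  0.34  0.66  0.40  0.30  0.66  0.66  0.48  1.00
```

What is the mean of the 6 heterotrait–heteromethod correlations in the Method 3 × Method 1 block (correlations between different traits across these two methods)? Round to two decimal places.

0.35

HTHM values (method 3 × method 1): 0.32, 0.45, 0.28, 0.25, 0.44, 0.34; mean = 2.08/6 = 0.35.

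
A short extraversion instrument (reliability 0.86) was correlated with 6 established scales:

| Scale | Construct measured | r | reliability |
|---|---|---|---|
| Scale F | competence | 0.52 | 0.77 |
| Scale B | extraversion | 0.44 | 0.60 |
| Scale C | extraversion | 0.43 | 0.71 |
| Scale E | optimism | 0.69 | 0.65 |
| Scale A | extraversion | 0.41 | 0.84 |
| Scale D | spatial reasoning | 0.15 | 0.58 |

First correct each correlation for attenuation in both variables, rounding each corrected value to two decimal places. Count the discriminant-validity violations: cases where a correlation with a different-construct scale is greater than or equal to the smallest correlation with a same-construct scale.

Disattenuated r (r / √(r_scale · r_new)):
  Scale F (disc): 0.52 / √(0.77·0.86) = 0.64
  Scale B (conv): 0.44 / √(0.60·0.86) = 0.61
  Scale C (conv): 0.43 / √(0.71·0.86) = 0.55
  Scale E (disc): 0.69 / √(0.65·0.86) = 0.92
  Scale A (conv): 0.41 / √(0.84·0.86) = 0.48
  Scale D (disc): 0.15 / √(0.58·0.86) = 0.21
Smallest convergent = 0.48. Discriminant values: 0.64, 0.92, 0.21; count ≥ 0.48 → 2.

2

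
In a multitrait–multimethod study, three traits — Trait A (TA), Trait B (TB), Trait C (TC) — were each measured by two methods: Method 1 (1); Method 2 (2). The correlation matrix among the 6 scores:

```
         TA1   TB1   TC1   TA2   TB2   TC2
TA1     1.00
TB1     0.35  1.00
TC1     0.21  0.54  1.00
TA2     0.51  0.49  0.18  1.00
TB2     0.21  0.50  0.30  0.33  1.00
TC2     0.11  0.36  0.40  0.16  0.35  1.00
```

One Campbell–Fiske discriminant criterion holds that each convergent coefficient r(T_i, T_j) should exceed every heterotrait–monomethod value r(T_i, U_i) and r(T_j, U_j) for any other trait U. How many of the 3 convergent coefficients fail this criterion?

Checking each validity diagonal entry against its comparison values:
TA (methods 1·2): 0.51 vs {0.35, 0.33, 0.21, 0.16} → pass.
TB (methods 1·2): 0.50 vs {0.35, 0.33, 0.54, 0.35} → fail.
TC (methods 1·2): 0.40 vs {0.21, 0.16, 0.54, 0.35} → fail.
2 of 3 fail.

2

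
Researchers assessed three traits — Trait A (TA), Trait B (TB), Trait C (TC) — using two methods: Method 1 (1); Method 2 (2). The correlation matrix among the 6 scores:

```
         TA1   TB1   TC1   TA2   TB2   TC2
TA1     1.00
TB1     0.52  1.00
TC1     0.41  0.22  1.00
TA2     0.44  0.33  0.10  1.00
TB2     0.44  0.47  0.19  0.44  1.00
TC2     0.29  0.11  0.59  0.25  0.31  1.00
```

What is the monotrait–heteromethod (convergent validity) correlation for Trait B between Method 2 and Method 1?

0.47

Same trait (TB), different methods: r(TB2, TB1) = 0.47.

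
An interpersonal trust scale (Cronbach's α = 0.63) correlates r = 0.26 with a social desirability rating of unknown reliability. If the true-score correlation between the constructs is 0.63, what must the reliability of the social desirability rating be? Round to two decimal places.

r_true = r_obs / √(r_xx · r_yy) ⇒ 0.63 = 0.26 / √(0.63 · r_yy).
√(0.63 · r_yy) = 0.26 / 0.63 = 0.4127; 0.63 · r_yy = 0.1703; r_yy = 0.1703 / 0.63 ≈ 0.27.

0.27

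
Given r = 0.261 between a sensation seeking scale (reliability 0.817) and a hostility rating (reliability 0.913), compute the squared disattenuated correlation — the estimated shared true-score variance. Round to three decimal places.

0.091

Disattenuated r = 0.261 / √(0.817 × 0.913) = 0.261 / 0.8637 = 0.3022.
Shared true-score variance = 0.3022² = 0.0913 ≈ 0.091.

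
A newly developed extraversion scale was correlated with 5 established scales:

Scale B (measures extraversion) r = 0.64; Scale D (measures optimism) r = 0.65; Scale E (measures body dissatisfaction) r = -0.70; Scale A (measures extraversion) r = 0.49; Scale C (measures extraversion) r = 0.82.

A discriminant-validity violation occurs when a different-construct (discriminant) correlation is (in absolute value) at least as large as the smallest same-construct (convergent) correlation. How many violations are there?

2

Convergent (same construct = extraversion): Scale B, Scale A, Scale C.
Smallest convergent = 0.49. Discriminant |r|: 0.65, 0.70; count ≥ 0.49 → 2.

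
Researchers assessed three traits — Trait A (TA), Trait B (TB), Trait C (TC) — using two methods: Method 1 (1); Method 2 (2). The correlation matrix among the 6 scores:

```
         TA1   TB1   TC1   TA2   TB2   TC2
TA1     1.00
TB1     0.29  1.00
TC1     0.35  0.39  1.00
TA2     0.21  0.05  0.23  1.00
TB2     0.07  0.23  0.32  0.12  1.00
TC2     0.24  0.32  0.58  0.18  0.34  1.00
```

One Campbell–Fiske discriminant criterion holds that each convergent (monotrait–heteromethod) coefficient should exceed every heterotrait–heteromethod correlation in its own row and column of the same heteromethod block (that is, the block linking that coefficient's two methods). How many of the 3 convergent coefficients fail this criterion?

Convergent coefficients and their comparison sets:
TA (methods 1·2): 0.21 vs {0.07, 0.05, 0.24, 0.23} → fail.
TB (methods 1·2): 0.23 vs {0.05, 0.07, 0.32, 0.32} → fail.
TC (methods 1·2): 0.58 vs {0.23, 0.24, 0.32, 0.32} → pass.
2 of 3 fail.

2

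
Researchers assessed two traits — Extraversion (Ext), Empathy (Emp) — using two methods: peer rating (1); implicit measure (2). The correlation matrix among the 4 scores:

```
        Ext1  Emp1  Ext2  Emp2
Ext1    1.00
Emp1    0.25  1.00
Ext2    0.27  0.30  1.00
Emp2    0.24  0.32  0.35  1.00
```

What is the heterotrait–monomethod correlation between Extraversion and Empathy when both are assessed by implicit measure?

Different traits, same method: r(Ext2, Emp2) = 0.35.

0.35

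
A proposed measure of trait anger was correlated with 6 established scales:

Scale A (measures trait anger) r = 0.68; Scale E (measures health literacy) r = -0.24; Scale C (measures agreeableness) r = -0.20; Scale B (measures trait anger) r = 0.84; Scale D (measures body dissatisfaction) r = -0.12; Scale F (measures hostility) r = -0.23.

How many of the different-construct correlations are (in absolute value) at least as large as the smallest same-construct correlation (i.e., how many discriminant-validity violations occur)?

Convergent (same construct = trait anger): Scale A, Scale B.
Smallest convergent = 0.68. Discriminant |r|: 0.24, 0.20, 0.12, 0.23; count ≥ 0.68 → 0.

0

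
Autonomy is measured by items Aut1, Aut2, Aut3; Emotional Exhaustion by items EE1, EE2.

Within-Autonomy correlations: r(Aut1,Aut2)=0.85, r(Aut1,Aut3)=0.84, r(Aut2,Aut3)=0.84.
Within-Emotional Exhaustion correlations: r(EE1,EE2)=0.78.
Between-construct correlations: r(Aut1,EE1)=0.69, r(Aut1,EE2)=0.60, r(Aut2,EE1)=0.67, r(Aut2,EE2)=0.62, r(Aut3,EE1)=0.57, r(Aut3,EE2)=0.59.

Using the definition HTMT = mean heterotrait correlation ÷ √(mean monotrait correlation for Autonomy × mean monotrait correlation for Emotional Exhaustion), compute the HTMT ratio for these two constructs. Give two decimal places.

Between-construct mean = 3.74/6 = 0.6233.
Mean within-Aut = 2.53/3 = 0.8433; mean within-EE = 0.78/1 = 0.7800.
Geometric mean = √(0.8433 × 0.7800) = 0.8110.
HTMT = 0.6233 / 0.8110 = 0.77.

0.77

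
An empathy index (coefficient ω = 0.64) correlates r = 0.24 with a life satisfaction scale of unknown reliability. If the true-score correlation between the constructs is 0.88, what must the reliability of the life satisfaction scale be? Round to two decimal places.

0.12

r_true = r_obs / √(r_xx · r_yy) ⇒ 0.88 = 0.24 / √(0.64 · r_yy).
√(0.64 · r_yy) = 0.24 / 0.88 = 0.2727; 0.64 · r_yy = 0.0744; r_yy = 0.0744 / 0.64 ≈ 0.12.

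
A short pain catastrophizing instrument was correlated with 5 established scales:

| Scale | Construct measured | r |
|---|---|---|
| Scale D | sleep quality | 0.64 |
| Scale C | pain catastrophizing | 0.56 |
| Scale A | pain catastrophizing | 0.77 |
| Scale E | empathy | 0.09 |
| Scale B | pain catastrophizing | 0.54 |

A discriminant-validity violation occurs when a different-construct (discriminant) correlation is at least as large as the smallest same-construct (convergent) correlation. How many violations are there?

Convergent (same construct = pain catastrophizing): Scale C, Scale A, Scale B.
Smallest convergent = 0.54. Discriminant values: 0.64, 0.09; count ≥ 0.54 → 1.

1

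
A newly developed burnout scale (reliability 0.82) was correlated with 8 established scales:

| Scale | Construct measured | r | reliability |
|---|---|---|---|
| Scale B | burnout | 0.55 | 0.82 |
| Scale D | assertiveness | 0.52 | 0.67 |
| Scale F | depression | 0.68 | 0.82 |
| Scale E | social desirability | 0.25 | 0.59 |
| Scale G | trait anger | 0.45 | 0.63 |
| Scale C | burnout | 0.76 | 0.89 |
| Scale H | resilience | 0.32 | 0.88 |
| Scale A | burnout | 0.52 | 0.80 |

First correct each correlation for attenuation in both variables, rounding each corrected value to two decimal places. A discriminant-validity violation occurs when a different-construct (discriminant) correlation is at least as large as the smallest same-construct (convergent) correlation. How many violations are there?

2

Disattenuated r (r / √(r_scale · r_new)):
  Scale B (conv): 0.55 / √(0.82·0.82) = 0.67
  Scale D (disc): 0.52 / √(0.67·0.82) = 0.70
  Scale F (disc): 0.68 / √(0.82·0.82) = 0.83
  Scale E (disc): 0.25 / √(0.59·0.82) = 0.36
  Scale G (disc): 0.45 / √(0.63·0.82) = 0.63
  Scale C (conv): 0.76 / √(0.89·0.82) = 0.89
  Scale H (disc): 0.32 / √(0.88·0.82) = 0.38
  Scale A (conv): 0.52 / √(0.80·0.82) = 0.64
Smallest convergent = 0.64. Discriminant values: 0.70, 0.83, 0.36, 0.63, 0.38; count ≥ 0.64 → 2.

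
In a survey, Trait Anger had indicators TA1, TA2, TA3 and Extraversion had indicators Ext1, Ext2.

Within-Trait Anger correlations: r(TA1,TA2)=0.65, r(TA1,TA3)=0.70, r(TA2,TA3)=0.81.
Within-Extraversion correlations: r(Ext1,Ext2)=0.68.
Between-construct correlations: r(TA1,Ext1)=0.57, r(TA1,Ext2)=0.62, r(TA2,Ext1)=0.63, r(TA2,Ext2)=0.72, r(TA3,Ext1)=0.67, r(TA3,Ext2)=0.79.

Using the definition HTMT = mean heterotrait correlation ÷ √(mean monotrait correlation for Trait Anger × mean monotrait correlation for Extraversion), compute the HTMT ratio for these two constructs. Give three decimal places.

Mean between = 4.00/6 = 0.6667.
Mean within-TA = 2.16/3 = 0.7200; mean within-Ext = 0.68/1 = 0.6800.
Geometric mean = √(0.7200 × 0.6800) = 0.6997.
HTMT = 0.6667 / 0.6997 = 0.953.

0.953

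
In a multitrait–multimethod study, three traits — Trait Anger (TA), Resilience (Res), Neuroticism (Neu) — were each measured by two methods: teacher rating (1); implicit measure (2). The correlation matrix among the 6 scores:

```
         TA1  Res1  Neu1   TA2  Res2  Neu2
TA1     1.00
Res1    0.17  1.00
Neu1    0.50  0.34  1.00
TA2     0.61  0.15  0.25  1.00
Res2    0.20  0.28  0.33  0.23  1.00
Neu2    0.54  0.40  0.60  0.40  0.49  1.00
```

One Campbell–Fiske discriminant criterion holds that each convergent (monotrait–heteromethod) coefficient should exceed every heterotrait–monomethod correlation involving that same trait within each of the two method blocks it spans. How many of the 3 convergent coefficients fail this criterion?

1

Checking each validity diagonal entry against its comparison values:
TA (methods 1·2): 0.61 vs {0.17, 0.23, 0.50, 0.40} → pass.
Res (methods 1·2): 0.28 vs {0.17, 0.23, 0.34, 0.49} → fail.
Neu (methods 1·2): 0.60 vs {0.50, 0.40, 0.34, 0.49} → pass.
1 of 3 fail.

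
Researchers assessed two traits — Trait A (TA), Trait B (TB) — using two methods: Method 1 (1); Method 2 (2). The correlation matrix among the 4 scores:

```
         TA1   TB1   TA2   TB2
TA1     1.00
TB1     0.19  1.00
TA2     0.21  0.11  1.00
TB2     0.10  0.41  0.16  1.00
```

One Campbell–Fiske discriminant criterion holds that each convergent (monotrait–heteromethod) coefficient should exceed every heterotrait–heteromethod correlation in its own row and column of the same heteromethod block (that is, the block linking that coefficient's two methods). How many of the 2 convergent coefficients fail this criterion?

Convergent coefficients and their comparison sets:
TA (methods 1·2): 0.21 vs {0.10, 0.11} → pass.
TB (methods 1·2): 0.41 vs {0.11, 0.10} → pass.
0 of 2 fail.

0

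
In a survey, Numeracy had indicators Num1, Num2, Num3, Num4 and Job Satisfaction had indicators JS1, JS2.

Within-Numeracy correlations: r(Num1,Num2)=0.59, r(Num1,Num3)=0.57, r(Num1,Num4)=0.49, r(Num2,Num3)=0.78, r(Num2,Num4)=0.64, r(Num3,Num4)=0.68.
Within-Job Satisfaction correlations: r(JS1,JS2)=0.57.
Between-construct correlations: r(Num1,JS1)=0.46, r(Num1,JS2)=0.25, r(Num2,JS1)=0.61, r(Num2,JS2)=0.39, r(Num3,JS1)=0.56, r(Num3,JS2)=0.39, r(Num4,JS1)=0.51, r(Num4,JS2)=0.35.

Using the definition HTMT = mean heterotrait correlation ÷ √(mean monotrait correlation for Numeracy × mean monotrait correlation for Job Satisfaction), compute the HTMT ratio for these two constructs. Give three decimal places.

Mean heterotrait r = 3.52/8 = 0.4400.
Mean within-Num = 3.75/6 = 0.6250; mean within-JS = 0.57/1 = 0.5700.
Geometric mean = √(0.6250 × 0.5700) = 0.5969.
HTMT = 0.4400 / 0.5969 = 0.737.

0.737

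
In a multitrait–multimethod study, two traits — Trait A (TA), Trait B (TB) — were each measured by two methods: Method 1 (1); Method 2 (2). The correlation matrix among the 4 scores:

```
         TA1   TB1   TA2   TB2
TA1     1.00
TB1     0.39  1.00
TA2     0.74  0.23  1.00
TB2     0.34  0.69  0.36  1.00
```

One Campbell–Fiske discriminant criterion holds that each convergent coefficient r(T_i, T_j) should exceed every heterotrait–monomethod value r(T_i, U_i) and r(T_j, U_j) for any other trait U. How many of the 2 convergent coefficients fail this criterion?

0

Checking each validity diagonal entry against its comparison values:
TA (methods 1·2): 0.74 vs {0.39, 0.36} → pass.
TB (methods 1·2): 0.69 vs {0.39, 0.36} → pass.
0 of 2 fail.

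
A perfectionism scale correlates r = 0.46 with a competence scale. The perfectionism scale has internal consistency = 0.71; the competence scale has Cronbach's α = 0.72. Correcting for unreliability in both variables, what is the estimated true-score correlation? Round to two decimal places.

0.64

r_true = r_obs / √(r_xx · r_yy) = 0.46 / √(0.71 × 0.72) = 0.46 / √0.5112 = 0.46 / 0.7150 ≈ 0.64.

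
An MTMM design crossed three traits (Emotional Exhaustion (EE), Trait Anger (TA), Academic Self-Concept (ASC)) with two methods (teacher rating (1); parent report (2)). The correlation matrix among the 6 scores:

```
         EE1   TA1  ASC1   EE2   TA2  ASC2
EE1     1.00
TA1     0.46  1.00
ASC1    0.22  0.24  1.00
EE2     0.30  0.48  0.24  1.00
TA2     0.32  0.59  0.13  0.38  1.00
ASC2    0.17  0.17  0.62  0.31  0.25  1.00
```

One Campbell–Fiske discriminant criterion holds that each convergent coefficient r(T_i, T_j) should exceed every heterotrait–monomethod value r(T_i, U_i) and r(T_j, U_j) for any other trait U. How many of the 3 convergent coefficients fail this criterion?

Convergent coefficients and their comparison sets:
EE (methods 1·2): 0.30 vs {0.46, 0.38, 0.22, 0.31} → fail.
TA (methods 1·2): 0.59 vs {0.46, 0.38, 0.24, 0.25} → pass.
ASC (methods 1·2): 0.62 vs {0.22, 0.31, 0.24, 0.25} → pass.
1 of 3 fail.

1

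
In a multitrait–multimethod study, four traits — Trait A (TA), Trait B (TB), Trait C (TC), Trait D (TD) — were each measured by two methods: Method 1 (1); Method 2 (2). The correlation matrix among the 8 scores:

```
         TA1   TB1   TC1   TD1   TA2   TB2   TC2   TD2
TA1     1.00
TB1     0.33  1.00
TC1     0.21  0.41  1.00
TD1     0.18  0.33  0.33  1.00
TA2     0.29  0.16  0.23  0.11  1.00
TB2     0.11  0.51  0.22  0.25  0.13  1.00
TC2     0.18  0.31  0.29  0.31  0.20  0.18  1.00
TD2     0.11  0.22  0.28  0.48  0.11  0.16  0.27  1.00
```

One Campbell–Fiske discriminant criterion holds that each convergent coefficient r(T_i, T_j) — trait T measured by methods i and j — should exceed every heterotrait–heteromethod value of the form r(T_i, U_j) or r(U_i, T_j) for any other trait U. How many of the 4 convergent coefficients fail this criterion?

1

Convergent coefficients and their comparison sets:
TA (methods 1·2): 0.29 vs {0.11, 0.16, 0.18, 0.23, 0.11, 0.11} → pass.
TB (methods 1·2): 0.51 vs {0.16, 0.11, 0.31, 0.22, 0.22, 0.25} → pass.
TC (methods 1·2): 0.29 vs {0.23, 0.18, 0.22, 0.31, 0.28, 0.31} → fail.
TD (methods 1·2): 0.48 vs {0.11, 0.11, 0.25, 0.22, 0.31, 0.28} → pass.
1 of 4 fail.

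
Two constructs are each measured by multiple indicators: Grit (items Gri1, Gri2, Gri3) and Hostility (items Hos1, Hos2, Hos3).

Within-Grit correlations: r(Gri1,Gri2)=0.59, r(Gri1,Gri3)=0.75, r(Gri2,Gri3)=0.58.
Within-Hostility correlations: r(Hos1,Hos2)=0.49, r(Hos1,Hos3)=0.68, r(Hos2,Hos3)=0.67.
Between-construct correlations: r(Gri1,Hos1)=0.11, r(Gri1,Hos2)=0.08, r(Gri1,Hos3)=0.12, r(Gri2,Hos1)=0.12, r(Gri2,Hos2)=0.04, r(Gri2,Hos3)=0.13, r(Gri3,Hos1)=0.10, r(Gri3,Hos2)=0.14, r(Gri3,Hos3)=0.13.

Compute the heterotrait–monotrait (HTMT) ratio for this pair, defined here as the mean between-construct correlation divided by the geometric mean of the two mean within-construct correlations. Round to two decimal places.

Between-construct mean = 0.97/9 = 0.1078.
Mean within-Gri = 1.92/3 = 0.6400; mean within-Hos = 1.84/3 = 0.6133.
Geometric mean = √(0.6400 × 0.6133) = 0.6265.
HTMT = 0.1078 / 0.6265 = 0.17.

0.17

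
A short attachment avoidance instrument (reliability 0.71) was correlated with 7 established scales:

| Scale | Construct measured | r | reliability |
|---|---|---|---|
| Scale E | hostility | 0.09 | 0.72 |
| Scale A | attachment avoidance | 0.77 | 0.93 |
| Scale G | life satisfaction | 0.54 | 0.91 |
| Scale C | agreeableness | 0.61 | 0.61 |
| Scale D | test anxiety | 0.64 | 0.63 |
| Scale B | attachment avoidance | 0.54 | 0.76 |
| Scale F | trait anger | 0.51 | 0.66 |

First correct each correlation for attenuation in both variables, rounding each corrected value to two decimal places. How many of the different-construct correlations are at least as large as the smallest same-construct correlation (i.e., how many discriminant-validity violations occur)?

3

Disattenuated r (r / √(r_scale · r_new)):
  Scale E (disc): 0.09 / √(0.72·0.71) = 0.13
  Scale A (conv): 0.77 / √(0.93·0.71) = 0.95
  Scale G (disc): 0.54 / √(0.91·0.71) = 0.67
  Scale C (disc): 0.61 / √(0.61·0.71) = 0.93
  Scale D (disc): 0.64 / √(0.63·0.71) = 0.96
  Scale B (conv): 0.54 / √(0.76·0.71) = 0.74
  Scale F (disc): 0.51 / √(0.66·0.71) = 0.75
Smallest convergent = 0.74. Discriminant values: 0.13, 0.67, 0.93, 0.96, 0.75; count ≥ 0.74 → 3.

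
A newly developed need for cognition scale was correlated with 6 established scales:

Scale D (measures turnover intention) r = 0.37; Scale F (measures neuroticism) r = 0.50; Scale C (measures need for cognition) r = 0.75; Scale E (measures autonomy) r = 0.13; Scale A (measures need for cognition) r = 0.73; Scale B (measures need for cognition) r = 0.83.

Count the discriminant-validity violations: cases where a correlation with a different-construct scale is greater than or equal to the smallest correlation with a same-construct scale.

Convergent (same construct = need for cognition): Scale C, Scale A, Scale B.
Smallest convergent = 0.73. Discriminant values: 0.37, 0.50, 0.13; count ≥ 0.73 → 0.

0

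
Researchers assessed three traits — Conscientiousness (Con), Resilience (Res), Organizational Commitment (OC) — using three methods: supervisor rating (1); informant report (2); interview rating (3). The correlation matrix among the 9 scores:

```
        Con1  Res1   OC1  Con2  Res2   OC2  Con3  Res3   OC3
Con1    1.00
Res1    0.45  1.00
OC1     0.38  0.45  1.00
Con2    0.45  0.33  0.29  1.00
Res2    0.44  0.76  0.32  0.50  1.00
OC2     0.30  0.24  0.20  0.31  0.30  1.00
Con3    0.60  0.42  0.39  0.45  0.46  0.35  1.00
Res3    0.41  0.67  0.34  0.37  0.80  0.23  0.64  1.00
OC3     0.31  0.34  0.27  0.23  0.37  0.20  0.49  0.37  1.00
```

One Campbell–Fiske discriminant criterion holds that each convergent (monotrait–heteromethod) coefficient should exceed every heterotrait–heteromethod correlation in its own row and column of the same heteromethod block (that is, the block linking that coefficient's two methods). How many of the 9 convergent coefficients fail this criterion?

Convergent coefficients and their comparison sets:
Con (methods 1·2): 0.45 vs {0.44, 0.33, 0.30, 0.29} → pass.
Con (methods 1·3): 0.60 vs {0.41, 0.42, 0.31, 0.39} → pass.
Con (methods 2·3): 0.45 vs {0.37, 0.46, 0.23, 0.35} → fail.
Res (methods 1·2): 0.76 vs {0.33, 0.44, 0.24, 0.32} → pass.
Res (methods 1·3): 0.67 vs {0.42, 0.41, 0.34, 0.34} → pass.
Res (methods 2·3): 0.80 vs {0.46, 0.37, 0.37, 0.23} → pass.
OC (methods 1·2): 0.20 vs {0.29, 0.30, 0.32, 0.24} → fail.
OC (methods 1·3): 0.27 vs {0.39, 0.31, 0.34, 0.34} → fail.
OC (methods 2·3): 0.20 vs {0.35, 0.23, 0.23, 0.37} → fail.
4 of 9 fail.

4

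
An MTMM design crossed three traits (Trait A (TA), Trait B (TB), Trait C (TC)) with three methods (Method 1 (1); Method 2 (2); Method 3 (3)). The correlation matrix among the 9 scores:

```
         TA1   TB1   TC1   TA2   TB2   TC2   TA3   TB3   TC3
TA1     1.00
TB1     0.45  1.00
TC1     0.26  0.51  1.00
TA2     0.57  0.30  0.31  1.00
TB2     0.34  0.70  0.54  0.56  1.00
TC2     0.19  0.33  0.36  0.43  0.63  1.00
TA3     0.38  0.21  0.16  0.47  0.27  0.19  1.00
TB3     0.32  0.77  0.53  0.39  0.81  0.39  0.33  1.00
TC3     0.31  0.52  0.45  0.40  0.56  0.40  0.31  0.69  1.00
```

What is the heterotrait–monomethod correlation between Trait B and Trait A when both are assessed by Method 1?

Different traits, same method: r(TB1, TA1) = 0.45.

0.45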